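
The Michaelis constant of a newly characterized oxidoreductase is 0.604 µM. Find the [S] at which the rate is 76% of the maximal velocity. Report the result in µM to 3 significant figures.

v/Vmax = [S]/(Km+[S]) = 0.76, so [S] = Km·0.76/(1 − 0.76) = 0.604 × 3.167.
[S] = 1.91 µM.

1.91 µM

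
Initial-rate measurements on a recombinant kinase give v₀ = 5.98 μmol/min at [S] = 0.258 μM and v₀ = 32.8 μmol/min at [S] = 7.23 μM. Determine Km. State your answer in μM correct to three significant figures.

1.44 μM

In reciprocal form, 1/v = (Km/Vmax)·(1/[S]) + 1/Vmax. The two points give (1/[S], 1/v) = (3.876, 0.1672) and (0.1383, 0.03049).
Slope = (0.1672 − 0.03049)/(3.876 − 0.1383) = 0.03658; intercept = 0.1672 − 0.03658×3.876 = 0.02543.
Vmax = 1/intercept = 39.3 μmol/min; Km = slope × Vmax = 0.03658 × 39.3 = 1.44 μM.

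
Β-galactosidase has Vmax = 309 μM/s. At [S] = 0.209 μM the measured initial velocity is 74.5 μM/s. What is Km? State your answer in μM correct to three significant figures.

From v = Vmax[S]/(Km+[S]), Km = [S](Vmax − v)/v.
Km = 0.209 × (309 − 74.5) / 74.5 = 49.01/74.5 = 0.658 μM.

0.658 μM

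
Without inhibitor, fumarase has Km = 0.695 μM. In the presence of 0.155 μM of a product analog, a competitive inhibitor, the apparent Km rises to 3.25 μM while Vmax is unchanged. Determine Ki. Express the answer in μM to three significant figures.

0.0422 μM

Competitive: Km,app = α·Km with α = 1 + [I]/Ki.
α = Km,app/Km = 3.25/0.695 = 4.676.
Since α = 1 + [I]/Ki, [I]/Ki = 4.676 − 1 = 3.676 and Ki = 0.155/3.676 = 0.0422 μM.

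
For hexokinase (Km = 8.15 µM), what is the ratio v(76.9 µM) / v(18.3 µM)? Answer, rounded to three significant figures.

1.31

The fractional saturations are [S]/(Km+[S]) = 18.3/26.45 = 0.6919 and 76.9/85.05 = 0.9042.
v₂/v₁ is just their ratio: 0.9042/0.6919 = 1.31.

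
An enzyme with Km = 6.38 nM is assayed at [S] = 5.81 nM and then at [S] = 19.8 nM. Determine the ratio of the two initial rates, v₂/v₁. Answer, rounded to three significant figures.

1.59

The fractional saturations are [S]/(Km+[S]) = 5.81/12.19 = 0.4766 and 19.8/26.18 = 0.7563.
v₂/v₁ is just their ratio: 0.7563/0.4766 = 1.59.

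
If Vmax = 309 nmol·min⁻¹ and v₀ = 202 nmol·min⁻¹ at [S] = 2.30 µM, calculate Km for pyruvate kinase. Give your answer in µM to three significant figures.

1.22 µM

From v = Vmax[S]/(Km+[S]), Km = [S](Vmax − v)/v.
Km = 2.30 × (309 − 202) / 202 = 246.1/202 = 1.22 µM.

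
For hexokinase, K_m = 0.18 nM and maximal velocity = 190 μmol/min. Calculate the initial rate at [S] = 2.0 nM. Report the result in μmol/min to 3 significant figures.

v = Vmax·[S]/(Km + [S]) = 190 × 2.0 / (0.18 + 2.0)
  = 380.0 / 2.180 = 174 μmol/min.

174 μmol/min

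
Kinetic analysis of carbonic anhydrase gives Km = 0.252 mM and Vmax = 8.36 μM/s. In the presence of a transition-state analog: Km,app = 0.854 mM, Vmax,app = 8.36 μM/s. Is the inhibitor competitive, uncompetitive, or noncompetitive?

Km increases (0.252 → 0.854 mM) while Vmax is unchanged — the hallmark of competitive inhibition.

competitive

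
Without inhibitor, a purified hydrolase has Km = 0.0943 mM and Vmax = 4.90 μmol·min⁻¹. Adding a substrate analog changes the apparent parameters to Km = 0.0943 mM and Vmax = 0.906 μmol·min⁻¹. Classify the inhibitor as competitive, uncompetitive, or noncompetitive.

Vmax decreases (4.90 → 0.906 μmol·min⁻¹) while Km is unchanged — pure noncompetitive inhibition.

noncompetitive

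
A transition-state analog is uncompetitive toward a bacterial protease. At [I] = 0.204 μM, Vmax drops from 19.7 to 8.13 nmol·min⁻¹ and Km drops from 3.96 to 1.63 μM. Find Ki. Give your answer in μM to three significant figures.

Uncompetitive: Vmax,app = Vmax/α (and Km,app = Km/α) with α = 1 + [I]/Ki.
α = Vmax/Vmax,app = 19.7/8.13 = 2.423.
Since α = 1 + [I]/Ki, [I]/Ki = 2.423 − 1 = 1.423 and Ki = 0.204/1.423 = 0.143 μM.

0.143 μM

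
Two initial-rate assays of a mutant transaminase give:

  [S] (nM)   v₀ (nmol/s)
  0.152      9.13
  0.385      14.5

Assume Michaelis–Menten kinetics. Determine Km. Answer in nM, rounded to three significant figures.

In reciprocal form, 1/v = (Km/Vmax)·(1/[S]) + 1/Vmax. The two points give (1/[S], 1/v) = (6.579, 0.1095) and (2.597, 0.06897).
Slope = (0.1095 − 0.06897)/(6.579 − 2.597) = 0.01019; intercept = 0.1095 − 0.01019×6.579 = 0.04250.
Vmax = 1/intercept = 23.5 nmol/s; Km = slope × Vmax = 0.01019 × 23.5 = 0.240 nM.

0.240 nM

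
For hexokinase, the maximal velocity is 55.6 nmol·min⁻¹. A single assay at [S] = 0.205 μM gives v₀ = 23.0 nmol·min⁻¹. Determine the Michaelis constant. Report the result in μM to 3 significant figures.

From v = Vmax[S]/(Km+[S]), Km = [S](Vmax − v)/v.
Km = 0.205 × (55.6 − 23.0) / 23.0 = 6.683/23.0 = 0.291 μM.

0.291 μM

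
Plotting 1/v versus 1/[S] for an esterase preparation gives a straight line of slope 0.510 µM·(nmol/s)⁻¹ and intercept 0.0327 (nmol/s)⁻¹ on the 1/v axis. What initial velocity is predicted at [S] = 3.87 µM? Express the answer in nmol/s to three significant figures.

The y-intercept is 1/Vmax, so Vmax = 1/0.0327 = 30.6 nmol/s.
The slope is Km/Vmax, so Km = 0.510 × 30.6 = 15.6 µM.
Then v = 30.6 × 3.87/(15.6 + 3.87) = 6.08 nmol/s.

6.08 nmol/s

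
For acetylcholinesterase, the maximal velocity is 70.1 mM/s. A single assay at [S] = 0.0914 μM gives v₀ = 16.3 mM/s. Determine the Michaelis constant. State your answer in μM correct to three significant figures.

v/Vmax = 16.3/70.1 = 0.2325 = [S]/(Km+[S]).
So Km + [S] = [S]/0.2325 = 0.3931 μM, giving Km = 0.3931 − 0.0914 = 0.302 μM.

0.302 μM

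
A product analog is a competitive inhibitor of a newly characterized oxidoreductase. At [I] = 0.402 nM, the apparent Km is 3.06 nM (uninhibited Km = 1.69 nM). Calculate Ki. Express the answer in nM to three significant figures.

0.496 nM

Competitive: Km,app = α·Km with α = 1 + [I]/Ki.
α = Km,app/Km = 3.06/1.69 = 1.811.
Ki = [I]/(α − 1) = 0.402/0.8107 = 0.496 nM.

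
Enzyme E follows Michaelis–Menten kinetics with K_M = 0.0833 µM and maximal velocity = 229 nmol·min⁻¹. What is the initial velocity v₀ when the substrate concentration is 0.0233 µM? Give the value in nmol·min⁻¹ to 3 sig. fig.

[S]/(Km+[S]) = 0.0233/0.1066 = 0.2186, the fractional saturation.
v = 0.2186 × Vmax = 0.2186 × 229 = 50.1 nmol·min⁻¹.

50.1 nmol·min⁻¹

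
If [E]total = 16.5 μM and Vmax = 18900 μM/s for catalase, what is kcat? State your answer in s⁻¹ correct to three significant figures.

kcat = Vmax/[E]total = 18900 μM/s / 16.5 μM = 1150 s⁻¹.

1150 s⁻¹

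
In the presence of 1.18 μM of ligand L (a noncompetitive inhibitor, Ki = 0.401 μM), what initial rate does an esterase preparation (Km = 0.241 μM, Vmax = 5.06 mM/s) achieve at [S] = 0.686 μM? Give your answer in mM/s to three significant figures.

α = 1 + [I]/Ki = 1 + 1.18/0.401 = 3.943.
For a noncompetitive inhibitor, Vmax is reduced to Vmax/α while Km is unchanged: Km,app = 0.241 μM, Vmax,app = 1.28 mM/s.
v = Vmax,app·[S]/(Km,app + [S]) = 1.28 × 0.686/(0.241 + 0.686) = 0.950 mM/s.

0.950 mM/s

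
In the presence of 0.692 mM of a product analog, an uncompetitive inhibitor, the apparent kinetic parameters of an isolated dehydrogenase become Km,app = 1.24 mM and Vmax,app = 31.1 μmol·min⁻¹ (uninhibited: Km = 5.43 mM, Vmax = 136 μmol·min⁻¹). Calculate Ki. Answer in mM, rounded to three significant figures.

Uncompetitive: Vmax,app = Vmax/α (and Km,app = Km/α) with α = 1 + [I]/Ki.
α = Vmax/Vmax,app = 136/31.1 = 4.373.
Ki = [I]/(α − 1) = 0.692/3.373 = 0.205 mM.

0.205 mM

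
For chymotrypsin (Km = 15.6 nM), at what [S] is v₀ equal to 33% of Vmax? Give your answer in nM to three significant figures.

v/Vmax = [S]/(Km+[S]) = 0.33, so [S] = Km·0.33/(1 − 0.33) = 15.6 × 0.4925.
[S] = 7.68 nM.

7.68 nM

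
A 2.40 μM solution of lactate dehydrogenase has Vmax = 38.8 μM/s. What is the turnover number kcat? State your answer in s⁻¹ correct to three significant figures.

16.2 s⁻¹

kcat = Vmax/[E]total = 38.8 μM/s / 2.40 μM = 16.2 s⁻¹.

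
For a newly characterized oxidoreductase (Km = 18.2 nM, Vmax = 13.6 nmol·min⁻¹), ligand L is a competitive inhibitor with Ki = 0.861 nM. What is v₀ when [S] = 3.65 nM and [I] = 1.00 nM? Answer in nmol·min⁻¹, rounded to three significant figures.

1.15 nmol·min⁻¹

With α = 1 + [I]/Ki = 1 + 1.00/0.861 = 2.161, the competitive rate law is v = Vmax[S] / (αKm + [S]).
v = 13.6×3.65 / (2.161×18.2 + 3.65) = 49.64/42.99 = 1.15 nmol·min⁻¹.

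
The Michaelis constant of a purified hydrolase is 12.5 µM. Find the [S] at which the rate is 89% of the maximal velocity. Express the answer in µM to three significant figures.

101 µM

v/Vmax = [S]/(Km+[S]) = 0.89, so [S] = Km·0.89/(1 − 0.89) = 12.5 × 8.091.
[S] = 101 µM.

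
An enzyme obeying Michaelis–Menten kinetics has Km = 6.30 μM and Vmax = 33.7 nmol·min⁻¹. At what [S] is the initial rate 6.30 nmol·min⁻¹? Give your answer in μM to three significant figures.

Rearranging v = Vmax[S]/(Km+[S]) gives [S] = Km·v/(Vmax − v).
[S] = 6.30 × 6.30 / (33.7 − 6.30) = 39.69/27.40 = 1.45 μM.

1.45 μM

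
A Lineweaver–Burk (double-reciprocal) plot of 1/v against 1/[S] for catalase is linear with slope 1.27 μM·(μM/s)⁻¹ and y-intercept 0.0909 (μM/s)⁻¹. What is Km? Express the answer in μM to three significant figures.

14.0 μM

y-intercept = 1/Vmax ⇒ Vmax = 11.0 μM/s; slope = Km/Vmax ⇒ Km = slope × Vmax.
Km = 1.27 × 11.0 = 14.0 μM.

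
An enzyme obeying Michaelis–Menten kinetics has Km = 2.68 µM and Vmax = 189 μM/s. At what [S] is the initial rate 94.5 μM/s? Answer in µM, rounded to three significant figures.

2.68 µM

The required fractional saturation is v/Vmax = 94.5/189 = 0.5000.
Then [S]/(Km+[S]) = 0.5000 ⇒ [S] = 2.68 × 0.5000/(1 − 0.5000) = 2.68 µM.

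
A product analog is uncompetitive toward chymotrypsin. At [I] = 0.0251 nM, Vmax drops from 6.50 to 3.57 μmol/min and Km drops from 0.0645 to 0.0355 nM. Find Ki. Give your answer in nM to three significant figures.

0.0306 nM

Uncompetitive: Vmax,app = Vmax/α (and Km,app = Km/α) with α = 1 + [I]/Ki.
α = Vmax/Vmax,app = 6.50/3.57 = 1.821.
Ki = [I]/(α − 1) = 0.0251/0.8207 = 0.0306 nM.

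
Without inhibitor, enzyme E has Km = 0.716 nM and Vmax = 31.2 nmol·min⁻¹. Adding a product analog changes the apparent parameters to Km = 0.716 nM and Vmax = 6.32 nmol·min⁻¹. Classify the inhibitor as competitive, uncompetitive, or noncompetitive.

Vmax decreases (31.2 → 6.32 nmol·min⁻¹) while Km is unchanged — pure noncompetitive inhibition.

noncompetitive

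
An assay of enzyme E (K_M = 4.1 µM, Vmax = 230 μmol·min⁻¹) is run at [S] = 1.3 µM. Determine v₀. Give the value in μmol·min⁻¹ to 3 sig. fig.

v = Vmax·[S]/(Km + [S]) = 230 × 1.3 / (4.1 + 1.3)
  = 299.0 / 5.400 = 55.4 μmol·min⁻¹.

55.4 μmol·min⁻¹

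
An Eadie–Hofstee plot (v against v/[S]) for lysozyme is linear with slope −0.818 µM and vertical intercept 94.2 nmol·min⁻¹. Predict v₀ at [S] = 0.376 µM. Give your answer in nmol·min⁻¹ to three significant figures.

29.7 nmol·min⁻¹

In the Eadie–Hofstee form v = Vmax − Km·(v/[S]), the slope is −Km and the intercept is Vmax, so Km = 0.818 µM and Vmax = 94.2 nmol·min⁻¹.
v = 94.2 × 0.376/(0.818 + 0.376) = 29.7 nmol·min⁻¹.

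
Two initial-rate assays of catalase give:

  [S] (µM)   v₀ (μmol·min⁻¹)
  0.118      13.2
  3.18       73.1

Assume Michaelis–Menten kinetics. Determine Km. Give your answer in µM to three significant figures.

In reciprocal form, 1/v = (Km/Vmax)·(1/[S]) + 1/Vmax. The two points give (1/[S], 1/v) = (8.475, 0.07576) and (0.3145, 0.01368).
Slope = (0.07576 − 0.01368)/(8.475 − 0.3145) = 0.007607; intercept = 0.07576 − 0.007607×8.475 = 0.01129.
Vmax = 1/intercept = 88.6 μmol·min⁻¹; Km = slope × Vmax = 0.007607 × 88.6 = 0.674 µM.

0.674 µM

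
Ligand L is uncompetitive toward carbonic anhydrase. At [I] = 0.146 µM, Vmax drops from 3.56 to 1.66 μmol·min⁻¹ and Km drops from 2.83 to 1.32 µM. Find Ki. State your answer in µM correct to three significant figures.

0.128 µM

Uncompetitive: Vmax,app = Vmax/α (and Km,app = Km/α) with α = 1 + [I]/Ki.
α = Vmax/Vmax,app = 3.56/1.66 = 2.145.
Since α = 1 + [I]/Ki, [I]/Ki = 2.145 − 1 = 1.145 and Ki = 0.146/1.145 = 0.128 µM.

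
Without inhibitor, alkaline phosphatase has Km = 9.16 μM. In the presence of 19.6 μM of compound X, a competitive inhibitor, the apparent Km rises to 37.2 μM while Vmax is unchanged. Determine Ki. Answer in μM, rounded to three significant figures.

6.40 μM

Competitive: Km,app = α·Km with α = 1 + [I]/Ki.
α = Km,app/Km = 37.2/9.16 = 4.061.
Ki = [I]/(α − 1) = 19.6/3.061 = 6.40 μM.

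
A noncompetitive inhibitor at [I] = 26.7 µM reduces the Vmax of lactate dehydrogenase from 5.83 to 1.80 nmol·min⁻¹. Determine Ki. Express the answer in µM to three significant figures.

Noncompetitive: Vmax,app = Vmax/α with α = 1 + [I]/Ki.
α = Vmax/Vmax,app = 5.83/1.80 = 3.239.
Ki = [I]/(α − 1) = 26.7/2.239 = 11.9 µM.

11.9 µM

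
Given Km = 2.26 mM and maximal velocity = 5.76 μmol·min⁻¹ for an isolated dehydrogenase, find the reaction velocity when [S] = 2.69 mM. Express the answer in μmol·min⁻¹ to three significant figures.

v = Vmax·[S]/(Km + [S]) = 5.76 × 2.69 / (2.26 + 2.69)
  = 15.49 / 4.950 = 3.13 μmol·min⁻¹.

3.13 μmol·min⁻¹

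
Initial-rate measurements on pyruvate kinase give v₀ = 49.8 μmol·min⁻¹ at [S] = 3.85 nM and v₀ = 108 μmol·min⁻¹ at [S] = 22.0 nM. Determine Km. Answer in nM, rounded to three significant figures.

7.25 nM

In reciprocal form, 1/v = (Km/Vmax)·(1/[S]) + 1/Vmax. The two points give (1/[S], 1/v) = (0.2597, 0.02008) and (0.04545, 0.009259).
Slope = (0.02008 − 0.009259)/(0.2597 − 0.04545) = 0.05050; intercept = 0.02008 − 0.05050×0.2597 = 0.006964.
Vmax = 1/intercept = 144 μmol·min⁻¹; Km = slope × Vmax = 0.05050 × 144 = 7.25 nM.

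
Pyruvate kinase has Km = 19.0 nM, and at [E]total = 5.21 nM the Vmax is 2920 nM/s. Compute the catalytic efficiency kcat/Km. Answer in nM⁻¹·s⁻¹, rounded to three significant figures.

kcat = Vmax/[E]total = 2920/5.21 = 560 s⁻¹.
kcat/Km = 560/19.0 = 29.5 nM⁻¹·s⁻¹.

29.5 nM⁻¹·s⁻¹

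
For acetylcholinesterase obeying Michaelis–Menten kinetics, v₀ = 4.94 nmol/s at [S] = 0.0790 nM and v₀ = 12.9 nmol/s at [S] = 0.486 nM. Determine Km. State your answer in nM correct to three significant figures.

From v = Vmax[S]/(Km+[S]), each point gives Vmax = v(Km+[S])/[S].
Equating: 4.94(Km+0.0790)/0.0790 = 12.9(Km+0.486)/0.486.
62.53·Km + 4.94 = 26.54·Km + 12.9, so (62.53 − 26.54)·Km = 12.9 − 4.94.
Km = 7.960/35.99 = 0.221 nM; then Vmax = 4.94(0.221+0.0790)/0.0790 = 18.8 nmol/s.

0.221 nM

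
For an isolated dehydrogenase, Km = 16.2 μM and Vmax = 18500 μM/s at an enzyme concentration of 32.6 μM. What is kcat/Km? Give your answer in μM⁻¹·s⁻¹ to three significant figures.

kcat = Vmax/[E]total = 18500/32.6 = 567 s⁻¹.
kcat/Km = 567/16.2 = 35.0 μM⁻¹·s⁻¹.

35.0 μM⁻¹·s⁻¹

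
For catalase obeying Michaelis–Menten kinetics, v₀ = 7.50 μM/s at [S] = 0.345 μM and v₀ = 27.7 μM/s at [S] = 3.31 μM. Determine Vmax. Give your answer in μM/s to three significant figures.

40.3 μM/s

In reciprocal form, 1/v = (Km/Vmax)·(1/[S]) + 1/Vmax. The two points give (1/[S], 1/v) = (2.899, 0.1333) and (0.3021, 0.03610).
Slope = (0.1333 − 0.03610)/(2.899 − 0.3021) = 0.03745; intercept = 0.1333 − 0.03745×2.899 = 0.02479.
Vmax = 1/intercept = 40.3 μM/s; Km = slope × Vmax = 0.03745 × 40.3 = 1.51 μM.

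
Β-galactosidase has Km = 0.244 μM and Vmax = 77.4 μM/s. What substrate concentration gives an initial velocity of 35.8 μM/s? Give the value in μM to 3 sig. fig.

The required fractional saturation is v/Vmax = 35.8/77.4 = 0.4625.
Then [S]/(Km+[S]) = 0.4625 ⇒ [S] = 0.244 × 0.4625/(1 − 0.4625) = 0.210 μM.

0.210 μM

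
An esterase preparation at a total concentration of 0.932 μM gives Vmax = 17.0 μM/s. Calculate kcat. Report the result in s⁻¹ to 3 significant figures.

kcat = Vmax/[E]total = 17.0 μM/s / 0.932 μM = 18.2 s⁻¹.

18.2 s⁻¹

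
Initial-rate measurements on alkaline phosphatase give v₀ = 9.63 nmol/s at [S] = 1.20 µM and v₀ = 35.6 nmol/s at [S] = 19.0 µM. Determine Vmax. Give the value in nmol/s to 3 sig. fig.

In reciprocal form, 1/v = (Km/Vmax)·(1/[S]) + 1/Vmax. The two points give (1/[S], 1/v) = (0.8333, 0.1038) and (0.05263, 0.02809).
Slope = (0.1038 − 0.02809)/(0.8333 − 0.05263) = 0.09703; intercept = 0.1038 − 0.09703×0.8333 = 0.02298.
Vmax = 1/intercept = 43.5 nmol/s; Km = slope × Vmax = 0.09703 × 43.5 = 4.22 µM.

43.5 nmol/s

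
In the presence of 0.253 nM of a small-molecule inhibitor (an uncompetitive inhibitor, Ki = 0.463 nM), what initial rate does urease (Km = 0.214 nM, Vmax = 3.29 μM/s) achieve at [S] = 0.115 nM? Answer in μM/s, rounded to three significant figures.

α = 1 + [I]/Ki = 1 + 0.253/0.463 = 1.546.
For an uncompetitive inhibitor, both parameters are divided by α, giving Vmax/α and Km/α: Km,app = 0.138 nM, Vmax,app = 2.13 μM/s.
v = Vmax,app·[S]/(Km,app + [S]) = 2.13 × 0.115/(0.138 + 0.115) = 0.966 μM/s.

0.966 μM/s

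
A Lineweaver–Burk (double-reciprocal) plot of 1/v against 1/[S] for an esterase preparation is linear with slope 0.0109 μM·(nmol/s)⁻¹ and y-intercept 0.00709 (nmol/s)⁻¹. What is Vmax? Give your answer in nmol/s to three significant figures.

The y-intercept of a Lineweaver–Burk plot equals 1/Vmax, so Vmax = 1/0.00709 = 141 nmol/s.

141 nmol/s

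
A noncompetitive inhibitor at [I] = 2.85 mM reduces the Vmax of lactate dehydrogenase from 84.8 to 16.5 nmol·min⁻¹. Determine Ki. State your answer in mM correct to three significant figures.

Noncompetitive: Vmax,app = Vmax/α with α = 1 + [I]/Ki.
α = Vmax/Vmax,app = 84.8/16.5 = 5.139.
Ki = [I]/(α − 1) = 2.85/4.139 = 0.689 mM.

0.689 mM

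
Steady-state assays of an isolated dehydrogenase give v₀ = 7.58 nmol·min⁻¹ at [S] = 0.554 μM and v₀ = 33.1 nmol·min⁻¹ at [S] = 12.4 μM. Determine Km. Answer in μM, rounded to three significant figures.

2.32 μM

In reciprocal form, 1/v = (Km/Vmax)·(1/[S]) + 1/Vmax. The two points give (1/[S], 1/v) = (1.805, 0.1319) and (0.08065, 0.03021).
Slope = (0.1319 − 0.03021)/(1.805 − 0.08065) = 0.05899; intercept = 0.1319 − 0.05899×1.805 = 0.02545.
Vmax = 1/intercept = 39.3 nmol·min⁻¹; Km = slope × Vmax = 0.05899 × 39.3 = 2.32 μM.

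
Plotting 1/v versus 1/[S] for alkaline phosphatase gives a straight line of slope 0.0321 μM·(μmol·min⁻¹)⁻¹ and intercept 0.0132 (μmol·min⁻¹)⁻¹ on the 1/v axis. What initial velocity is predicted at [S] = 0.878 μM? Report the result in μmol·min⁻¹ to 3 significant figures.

The y-intercept is 1/Vmax, so Vmax = 1/0.0132 = 75.8 μmol·min⁻¹.
The slope is Km/Vmax, so Km = 0.0321 × 75.8 = 2.43 μM.
Then v = 75.8 × 0.878/(2.43 + 0.878) = 20.1 μmol·min⁻¹.

20.1 μmol·min⁻¹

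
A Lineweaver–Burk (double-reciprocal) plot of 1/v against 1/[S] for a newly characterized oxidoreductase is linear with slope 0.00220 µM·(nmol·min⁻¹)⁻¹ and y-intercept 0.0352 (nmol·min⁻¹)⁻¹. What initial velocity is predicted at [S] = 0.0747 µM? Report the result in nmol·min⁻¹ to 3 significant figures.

15.5 nmol·min⁻¹

The y-intercept is 1/Vmax, so Vmax = 1/0.0352 = 28.4 nmol·min⁻¹.
The slope is Km/Vmax, so Km = 0.00220 × 28.4 = 0.0625 µM.
Then v = 28.4 × 0.0747/(0.0625 + 0.0747) = 15.5 nmol·min⁻¹.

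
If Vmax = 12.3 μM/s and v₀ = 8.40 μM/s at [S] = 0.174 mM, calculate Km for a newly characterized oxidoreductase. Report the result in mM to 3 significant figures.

0.0808 mM

v/Vmax = 8.40/12.3 = 0.6829 = [S]/(Km+[S]).
So Km + [S] = [S]/0.6829 = 0.2548 mM, giving Km = 0.2548 − 0.174 = 0.0808 mM.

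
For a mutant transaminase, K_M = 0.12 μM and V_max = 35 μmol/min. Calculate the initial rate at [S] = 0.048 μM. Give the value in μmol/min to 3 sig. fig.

v = Vmax·[S]/(Km + [S]) = 35 × 0.048 / (0.12 + 0.048)
  = 1.680 / 0.1680 = 10.0 μmol/min.

10.0 μmol/min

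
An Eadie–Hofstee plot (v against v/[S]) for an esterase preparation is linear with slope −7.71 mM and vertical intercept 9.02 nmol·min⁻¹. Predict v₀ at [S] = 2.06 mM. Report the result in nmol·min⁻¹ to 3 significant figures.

1.90 nmol·min⁻¹

In the Eadie–Hofstee form v = Vmax − Km·(v/[S]), the slope is −Km and the intercept is Vmax, so Km = 7.71 mM and Vmax = 9.02 nmol·min⁻¹.
v = 9.02 × 2.06/(7.71 + 2.06) = 1.90 nmol·min⁻¹.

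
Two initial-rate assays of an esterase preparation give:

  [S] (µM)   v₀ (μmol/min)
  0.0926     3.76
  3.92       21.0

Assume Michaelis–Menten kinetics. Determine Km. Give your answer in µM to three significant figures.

0.489 µM

In reciprocal form, 1/v = (Km/Vmax)·(1/[S]) + 1/Vmax. The two points give (1/[S], 1/v) = (10.80, 0.2660) and (0.2551, 0.04762).
Slope = (0.2660 − 0.04762)/(10.80 − 0.2551) = 0.02071; intercept = 0.2660 − 0.02071×10.80 = 0.04234.
Vmax = 1/intercept = 23.6 μmol/min; Km = slope × Vmax = 0.02071 × 23.6 = 0.489 µM.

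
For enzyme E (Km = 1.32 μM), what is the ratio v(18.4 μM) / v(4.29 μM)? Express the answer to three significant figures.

1.22

Since Vmax cancels, v₂/v₁ = [S]₂(Km+[S]₁) / [S]₁(Km+[S]₂).
= 18.4×(1.32+4.29) / (4.29×(1.32+18.4)) = 103.2/84.60 = 1.22.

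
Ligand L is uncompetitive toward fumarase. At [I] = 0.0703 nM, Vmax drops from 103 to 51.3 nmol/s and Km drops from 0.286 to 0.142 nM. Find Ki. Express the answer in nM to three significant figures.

0.0698 nM

Uncompetitive: Vmax,app = Vmax/α (and Km,app = Km/α) with α = 1 + [I]/Ki.
α = Vmax/Vmax,app = 103/51.3 = 2.008.
Ki = [I]/(α − 1) = 0.0703/1.008 = 0.0698 nM.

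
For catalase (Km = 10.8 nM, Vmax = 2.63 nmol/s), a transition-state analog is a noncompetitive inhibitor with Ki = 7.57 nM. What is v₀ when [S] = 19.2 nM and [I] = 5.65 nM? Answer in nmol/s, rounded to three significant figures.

0.964 nmol/s

α = 1 + [I]/Ki = 1 + 5.65/7.57 = 1.746.
For a noncompetitive inhibitor, Vmax is reduced to Vmax/α while Km is unchanged: Km,app = 10.8 nM, Vmax,app = 1.51 nmol/s.
v = Vmax,app·[S]/(Km,app + [S]) = 1.51 × 19.2/(10.8 + 19.2) = 0.964 nmol/s.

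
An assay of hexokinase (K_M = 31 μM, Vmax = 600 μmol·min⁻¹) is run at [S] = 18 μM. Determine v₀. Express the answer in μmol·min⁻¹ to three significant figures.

[S]/(Km+[S]) = 18/49.00 = 0.3673, the fractional saturation.
v = 0.3673 × Vmax = 0.3673 × 600 = 220 μmol·min⁻¹.

220 μmol·min⁻¹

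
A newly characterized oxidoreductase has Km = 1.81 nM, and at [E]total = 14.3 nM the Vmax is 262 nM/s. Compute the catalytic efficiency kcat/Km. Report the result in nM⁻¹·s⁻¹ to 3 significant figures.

kcat = Vmax/[E]total = 262/14.3 = 18.3 s⁻¹.
kcat/Km = 18.3/1.81 = 10.1 nM⁻¹·s⁻¹.

10.1 nM⁻¹·s⁻¹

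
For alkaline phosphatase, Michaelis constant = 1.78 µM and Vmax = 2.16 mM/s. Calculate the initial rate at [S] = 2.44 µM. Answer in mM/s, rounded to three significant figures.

v = Vmax·[S]/(Km + [S]) = 2.16 × 2.44 / (1.78 + 2.44)
  = 5.270 / 4.220 = 1.25 mM/s.

1.25 mM/s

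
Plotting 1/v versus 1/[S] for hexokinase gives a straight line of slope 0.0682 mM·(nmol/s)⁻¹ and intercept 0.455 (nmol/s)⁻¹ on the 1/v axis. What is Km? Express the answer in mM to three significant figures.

y-intercept = 1/Vmax ⇒ Vmax = 2.20 nmol/s; slope = Km/Vmax ⇒ Km = slope × Vmax.
Km = 0.0682 × 2.20 = 0.150 mM.

0.150 mM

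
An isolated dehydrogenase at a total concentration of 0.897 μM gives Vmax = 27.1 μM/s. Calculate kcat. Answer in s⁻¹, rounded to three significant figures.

kcat = Vmax/[E]total = 27.1 μM/s / 0.897 μM = 30.2 s⁻¹.

30.2 s⁻¹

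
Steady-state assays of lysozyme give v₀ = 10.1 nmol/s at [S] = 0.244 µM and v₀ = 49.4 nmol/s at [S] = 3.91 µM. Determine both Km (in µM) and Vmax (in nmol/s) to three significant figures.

Km = 1.37 µM; Vmax = 66.7 nmol/s

In reciprocal form, 1/v = (Km/Vmax)·(1/[S]) + 1/Vmax. The two points give (1/[S], 1/v) = (4.098, 0.09901) and (0.2558, 0.02024).
Slope = (0.09901 − 0.02024)/(4.098 − 0.2558) = 0.02050; intercept = 0.09901 − 0.02050×4.098 = 0.01500.
Vmax = 1/intercept = 66.7 nmol/s; Km = slope × Vmax = 0.02050 × 66.7 = 1.37 µM.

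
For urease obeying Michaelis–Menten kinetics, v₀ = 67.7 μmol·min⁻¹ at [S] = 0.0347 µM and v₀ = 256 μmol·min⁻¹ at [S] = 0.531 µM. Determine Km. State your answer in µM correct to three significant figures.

In reciprocal form, 1/v = (Km/Vmax)·(1/[S]) + 1/Vmax. The two points give (1/[S], 1/v) = (28.82, 0.01477) and (1.883, 0.003906).
Slope = (0.01477 − 0.003906)/(28.82 − 1.883) = 0.0004034; intercept = 0.01477 − 0.0004034×28.82 = 0.003147.
Vmax = 1/intercept = 318 μmol·min⁻¹; Km = slope × Vmax = 0.0004034 × 318 = 0.128 µM.

0.128 µM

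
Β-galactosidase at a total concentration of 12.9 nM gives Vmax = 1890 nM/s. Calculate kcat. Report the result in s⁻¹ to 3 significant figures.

147 s⁻¹

kcat = Vmax/[E]total = 1890 nM/s / 12.9 nM = 147 s⁻¹.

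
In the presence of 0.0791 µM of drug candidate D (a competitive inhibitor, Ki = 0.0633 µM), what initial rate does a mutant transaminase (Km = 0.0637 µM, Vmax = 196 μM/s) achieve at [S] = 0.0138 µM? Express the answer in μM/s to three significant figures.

17.2 μM/s

α = 1 + [I]/Ki = 1 + 0.0791/0.0633 = 2.250.
For a competitive inhibitor, Vmax is unchanged and the apparent Km becomes α·Km: Km,app = 0.143 µM, Vmax,app = 196 μM/s.
v = Vmax,app·[S]/(Km,app + [S]) = 196 × 0.0138/(0.143 + 0.0138) = 17.2 μM/s.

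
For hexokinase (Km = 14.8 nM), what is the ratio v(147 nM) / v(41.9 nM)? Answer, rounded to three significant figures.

Since Vmax cancels, v₂/v₁ = [S]₂(Km+[S]₁) / [S]₁(Km+[S]₂).
= 147×(14.8+41.9) / (41.9×(14.8+147)) = 8335/6779 = 1.23.

1.23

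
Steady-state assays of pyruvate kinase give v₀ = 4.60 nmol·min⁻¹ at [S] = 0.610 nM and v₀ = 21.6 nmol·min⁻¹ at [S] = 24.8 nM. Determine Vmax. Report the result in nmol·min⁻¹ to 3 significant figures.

From v = Vmax[S]/(Km+[S]), each point gives Vmax = v(Km+[S])/[S].
Equating: 4.60(Km+0.610)/0.610 = 21.6(Km+24.8)/24.8.
7.541·Km + 4.60 = 0.8710·Km + 21.6, so (7.541 − 0.8710)·Km = 21.6 − 4.60.
Km = 17.00/6.670 = 2.55 nM; then Vmax = 4.60(2.55+0.610)/0.610 = 23.8 nmol·min⁻¹.

23.8 nmol·min⁻¹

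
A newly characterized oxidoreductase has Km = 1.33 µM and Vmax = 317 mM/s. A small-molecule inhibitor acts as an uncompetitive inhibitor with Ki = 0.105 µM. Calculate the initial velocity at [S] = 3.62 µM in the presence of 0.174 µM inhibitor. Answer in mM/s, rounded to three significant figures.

α = 1 + [I]/Ki = 1 + 0.174/0.105 = 2.657.
For an uncompetitive inhibitor, both parameters are divided by α, giving Vmax/α and Km/α: Km,app = 0.501 µM, Vmax,app = 119 mM/s.
v = Vmax,app·[S]/(Km,app + [S]) = 119 × 3.62/(0.501 + 3.62) = 105 mM/s.

105 mM/s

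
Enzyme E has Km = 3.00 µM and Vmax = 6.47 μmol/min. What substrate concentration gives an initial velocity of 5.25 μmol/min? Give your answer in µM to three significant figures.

The required fractional saturation is v/Vmax = 5.25/6.47 = 0.8114.
Then [S]/(Km+[S]) = 0.8114 ⇒ [S] = 3.00 × 0.8114/(1 − 0.8114) = 12.9 µM.

12.9 µM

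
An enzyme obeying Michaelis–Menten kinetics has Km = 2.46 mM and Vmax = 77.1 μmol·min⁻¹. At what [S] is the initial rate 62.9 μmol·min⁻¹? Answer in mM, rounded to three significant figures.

Rearranging v = Vmax[S]/(Km+[S]) gives [S] = Km·v/(Vmax − v).
[S] = 2.46 × 62.9 / (77.1 − 62.9) = 154.7/14.20 = 10.9 mM.

10.9 mM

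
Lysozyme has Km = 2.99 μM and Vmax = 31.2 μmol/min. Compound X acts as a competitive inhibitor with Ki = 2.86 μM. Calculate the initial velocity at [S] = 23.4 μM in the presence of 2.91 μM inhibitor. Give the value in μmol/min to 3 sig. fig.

24.8 μmol/min

α = 1 + [I]/Ki = 1 + 2.91/2.86 = 2.017.
For a competitive inhibitor, Vmax is unchanged and the apparent Km becomes α·Km: Km,app = 6.03 μM, Vmax,app = 31.2 μmol/min.
v = Vmax,app·[S]/(Km,app + [S]) = 31.2 × 23.4/(6.03 + 23.4) = 24.8 μmol/min.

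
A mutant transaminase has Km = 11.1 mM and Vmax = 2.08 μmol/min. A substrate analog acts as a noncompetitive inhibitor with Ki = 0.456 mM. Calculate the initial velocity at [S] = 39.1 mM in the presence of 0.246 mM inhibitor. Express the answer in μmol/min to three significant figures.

1.05 μmol/min

α = 1 + [I]/Ki = 1 + 0.246/0.456 = 1.539.
For a noncompetitive inhibitor, Vmax is reduced to Vmax/α while Km is unchanged: Km,app = 11.1 mM, Vmax,app = 1.35 μmol/min.
v = Vmax,app·[S]/(Km,app + [S]) = 1.35 × 39.1/(11.1 + 39.1) = 1.05 μmol/min.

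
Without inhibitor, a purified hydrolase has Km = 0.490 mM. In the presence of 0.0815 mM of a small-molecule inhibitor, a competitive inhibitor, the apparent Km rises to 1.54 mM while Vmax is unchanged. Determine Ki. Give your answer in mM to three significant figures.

0.0380 mM

Competitive: Km,app = α·Km with α = 1 + [I]/Ki.
α = Km,app/Km = 1.54/0.490 = 3.143.
Since α = 1 + [I]/Ki, [I]/Ki = 3.143 − 1 = 2.143 and Ki = 0.0815/2.143 = 0.0380 mM.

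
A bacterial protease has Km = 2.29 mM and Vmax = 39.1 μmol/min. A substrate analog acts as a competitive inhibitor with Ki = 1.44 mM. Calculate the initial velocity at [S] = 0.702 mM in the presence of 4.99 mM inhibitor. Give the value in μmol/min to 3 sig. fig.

2.51 μmol/min

α = 1 + [I]/Ki = 1 + 4.99/1.44 = 4.465.
For a competitive inhibitor, Vmax is unchanged and the apparent Km becomes α·Km: Km,app = 10.2 mM, Vmax,app = 39.1 μmol/min.
v = Vmax,app·[S]/(Km,app + [S]) = 39.1 × 0.702/(10.2 + 0.702) = 2.51 μmol/min.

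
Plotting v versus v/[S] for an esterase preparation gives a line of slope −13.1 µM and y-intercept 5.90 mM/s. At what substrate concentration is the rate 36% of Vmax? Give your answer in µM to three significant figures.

7.37 µM

The Eadie–Hofstee slope gives Km = 13.1 µM (slope = −Km).
v/Vmax = [S]/(Km+[S]) = 0.36 ⇒ [S] = Km·0.36/(1−0.36) = 13.1 × 0.5625 = 7.37 µM.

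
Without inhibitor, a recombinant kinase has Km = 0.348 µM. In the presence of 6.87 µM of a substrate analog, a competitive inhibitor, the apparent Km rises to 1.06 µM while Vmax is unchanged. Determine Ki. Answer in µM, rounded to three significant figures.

Competitive: Km,app = α·Km with α = 1 + [I]/Ki.
α = Km,app/Km = 1.06/0.348 = 3.046.
Ki = [I]/(α − 1) = 6.87/2.046 = 3.36 µM.

3.36 µM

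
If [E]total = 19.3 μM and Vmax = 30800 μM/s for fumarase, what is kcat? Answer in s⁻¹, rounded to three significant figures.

1600 s⁻¹

kcat = Vmax/[E]total = 30800 μM/s / 19.3 μM = 1600 s⁻¹.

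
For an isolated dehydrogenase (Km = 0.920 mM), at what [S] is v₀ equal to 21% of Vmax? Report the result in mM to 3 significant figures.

v/Vmax = [S]/(Km+[S]) = 0.21, so [S] = Km·0.21/(1 − 0.21) = 0.920 × 0.2658.
[S] = 0.245 mM.

0.245 mM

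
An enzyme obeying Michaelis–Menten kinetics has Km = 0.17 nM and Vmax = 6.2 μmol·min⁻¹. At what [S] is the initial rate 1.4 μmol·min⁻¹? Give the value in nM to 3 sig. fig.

0.0496 nM

The required fractional saturation is v/Vmax = 1.4/6.2 = 0.2258.
Then [S]/(Km+[S]) = 0.2258 ⇒ [S] = 0.17 × 0.2258/(1 − 0.2258) = 0.0496 nM.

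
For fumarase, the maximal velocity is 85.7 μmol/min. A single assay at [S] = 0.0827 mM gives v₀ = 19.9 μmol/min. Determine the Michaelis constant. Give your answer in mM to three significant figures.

0.273 mM

From v = Vmax[S]/(Km+[S]), Km = [S](Vmax − v)/v.
Km = 0.0827 × (85.7 − 19.9) / 19.9 = 5.442/19.9 = 0.273 mM.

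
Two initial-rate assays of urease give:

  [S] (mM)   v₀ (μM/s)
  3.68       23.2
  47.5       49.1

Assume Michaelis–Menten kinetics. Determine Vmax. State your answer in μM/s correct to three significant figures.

54.2 μM/s

From v = Vmax[S]/(Km+[S]), each point gives Vmax = v(Km+[S])/[S].
Equating: 23.2(Km+3.68)/3.68 = 49.1(Km+47.5)/47.5.
6.304·Km + 23.2 = 1.034·Km + 49.1, so (6.304 − 1.034)·Km = 49.1 − 23.2.
Km = 25.90/5.271 = 4.91 mM; then Vmax = 23.2(4.91+3.68)/3.68 = 54.2 μM/s.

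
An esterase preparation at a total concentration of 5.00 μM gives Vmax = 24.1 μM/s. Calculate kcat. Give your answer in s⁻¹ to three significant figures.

kcat = Vmax/[E]total = 24.1 μM/s / 5.00 μM = 4.82 s⁻¹.

4.82 s⁻¹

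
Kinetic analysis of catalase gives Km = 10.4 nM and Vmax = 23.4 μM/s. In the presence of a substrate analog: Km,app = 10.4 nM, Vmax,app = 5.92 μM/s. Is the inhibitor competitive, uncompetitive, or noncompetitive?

Vmax decreases (23.4 → 5.92 μM/s) while Km is unchanged — pure noncompetitive inhibition.

noncompetitive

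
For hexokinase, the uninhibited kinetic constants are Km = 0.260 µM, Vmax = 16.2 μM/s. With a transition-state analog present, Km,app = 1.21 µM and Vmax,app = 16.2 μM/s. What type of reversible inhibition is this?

competitive

Km increases (0.260 → 1.21 µM) while Vmax is unchanged — the hallmark of competitive inhibition.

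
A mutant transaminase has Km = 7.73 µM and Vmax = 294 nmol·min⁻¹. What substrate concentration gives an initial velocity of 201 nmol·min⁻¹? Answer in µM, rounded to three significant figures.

16.7 µM

Rearranging v = Vmax[S]/(Km+[S]) gives [S] = Km·v/(Vmax − v).
[S] = 7.73 × 201 / (294 − 201) = 1554/93.00 = 16.7 µM.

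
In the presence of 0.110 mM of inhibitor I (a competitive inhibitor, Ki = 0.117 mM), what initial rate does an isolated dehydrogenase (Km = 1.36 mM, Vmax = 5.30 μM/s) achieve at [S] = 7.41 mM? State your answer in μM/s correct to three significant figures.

With α = 1 + [I]/Ki = 1 + 0.110/0.117 = 1.940, the competitive rate law is v = Vmax[S] / (αKm + [S]).
v = 5.30×7.41 / (1.940×1.36 + 7.41) = 39.27/10.05 = 3.91 μM/s.

3.91 μM/s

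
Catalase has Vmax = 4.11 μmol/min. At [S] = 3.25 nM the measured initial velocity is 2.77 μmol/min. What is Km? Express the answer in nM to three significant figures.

v/Vmax = 2.77/4.11 = 0.6740 = [S]/(Km+[S]).
So Km + [S] = [S]/0.6740 = 4.822 nM, giving Km = 4.822 − 3.25 = 1.57 nM.

1.57 nM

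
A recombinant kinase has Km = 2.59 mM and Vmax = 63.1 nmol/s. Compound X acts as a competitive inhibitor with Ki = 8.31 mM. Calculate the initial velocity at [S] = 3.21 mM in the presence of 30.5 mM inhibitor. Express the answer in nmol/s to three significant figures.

13.2 nmol/s

With α = 1 + [I]/Ki = 1 + 30.5/8.31 = 4.670, the competitive rate law is v = Vmax[S] / (αKm + [S]).
v = 63.1×3.21 / (4.670×2.59 + 3.21) = 202.6/15.31 = 13.2 nmol/s.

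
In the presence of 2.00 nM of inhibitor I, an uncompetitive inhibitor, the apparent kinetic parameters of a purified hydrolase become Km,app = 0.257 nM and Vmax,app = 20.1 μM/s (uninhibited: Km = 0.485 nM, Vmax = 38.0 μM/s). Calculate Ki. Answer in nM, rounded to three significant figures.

Uncompetitive: Vmax,app = Vmax/α (and Km,app = Km/α) with α = 1 + [I]/Ki.
α = Vmax/Vmax,app = 38.0/20.1 = 1.891.
Since α = 1 + [I]/Ki, [I]/Ki = 1.891 − 1 = 0.8905 and Ki = 2.00/0.8905 = 2.25 nM.

2.25 nM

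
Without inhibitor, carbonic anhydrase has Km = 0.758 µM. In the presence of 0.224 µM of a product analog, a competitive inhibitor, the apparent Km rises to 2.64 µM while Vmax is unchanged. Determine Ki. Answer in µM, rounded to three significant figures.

0.0902 µM

Competitive: Km,app = α·Km with α = 1 + [I]/Ki.
α = Km,app/Km = 2.64/0.758 = 3.483.
Ki = [I]/(α − 1) = 0.224/2.483 = 0.0902 µM.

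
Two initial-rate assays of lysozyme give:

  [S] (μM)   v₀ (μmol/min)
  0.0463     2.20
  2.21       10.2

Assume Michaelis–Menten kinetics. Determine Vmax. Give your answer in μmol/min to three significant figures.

In reciprocal form, 1/v = (Km/Vmax)·(1/[S]) + 1/Vmax. The two points give (1/[S], 1/v) = (21.60, 0.4545) and (0.4525, 0.09804).
Slope = (0.4545 − 0.09804)/(21.60 − 0.4525) = 0.01686; intercept = 0.4545 − 0.01686×21.60 = 0.09041.
Vmax = 1/intercept = 11.1 μmol/min; Km = slope × Vmax = 0.01686 × 11.1 = 0.186 μM.

11.1 μmol/min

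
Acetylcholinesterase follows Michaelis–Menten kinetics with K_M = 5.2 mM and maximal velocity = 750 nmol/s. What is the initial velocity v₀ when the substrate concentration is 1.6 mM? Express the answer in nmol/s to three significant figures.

176 nmol/s

[S]/(Km+[S]) = 1.6/6.800 = 0.2353, the fractional saturation.
v = 0.2353 × Vmax = 0.2353 × 750 = 176 nmol/s.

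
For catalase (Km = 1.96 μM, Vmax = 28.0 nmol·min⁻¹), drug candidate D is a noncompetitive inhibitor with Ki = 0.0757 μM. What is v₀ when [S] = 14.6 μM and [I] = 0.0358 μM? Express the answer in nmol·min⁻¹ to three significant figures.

α = 1 + [I]/Ki = 1 + 0.0358/0.0757 = 1.473.
For a noncompetitive inhibitor, Vmax is reduced to Vmax/α while Km is unchanged: Km,app = 1.96 μM, Vmax,app = 19.0 nmol·min⁻¹.
v = Vmax,app·[S]/(Km,app + [S]) = 19.0 × 14.6/(1.96 + 14.6) = 16.8 nmol·min⁻¹.

16.8 nmol·min⁻¹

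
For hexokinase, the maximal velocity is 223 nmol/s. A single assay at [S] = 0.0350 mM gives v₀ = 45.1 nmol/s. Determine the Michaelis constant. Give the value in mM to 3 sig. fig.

0.138 mM

v/Vmax = 45.1/223 = 0.2022 = [S]/(Km+[S]).
So Km + [S] = [S]/0.2022 = 0.1731 mM, giving Km = 0.1731 − 0.0350 = 0.138 mM.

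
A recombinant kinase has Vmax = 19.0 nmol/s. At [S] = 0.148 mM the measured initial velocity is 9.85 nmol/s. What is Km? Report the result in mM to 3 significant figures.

0.137 mM

From v = Vmax[S]/(Km+[S]), Km = [S](Vmax − v)/v.
Km = 0.148 × (19.0 − 9.85) / 9.85 = 1.354/9.85 = 0.137 mM.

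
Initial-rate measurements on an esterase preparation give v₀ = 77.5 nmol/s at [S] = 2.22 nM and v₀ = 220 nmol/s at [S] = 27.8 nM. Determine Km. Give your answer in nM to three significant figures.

From v = Vmax[S]/(Km+[S]), each point gives Vmax = v(Km+[S])/[S].
Equating: 77.5(Km+2.22)/2.22 = 220(Km+27.8)/27.8.
34.91·Km + 77.5 = 7.914·Km + 220, so (34.91 − 7.914)·Km = 220 − 77.5.
Km = 142.5/27.00 = 5.28 nM; then Vmax = 77.5(5.28+2.22)/2.22 = 262 nmol/s.

5.28 nM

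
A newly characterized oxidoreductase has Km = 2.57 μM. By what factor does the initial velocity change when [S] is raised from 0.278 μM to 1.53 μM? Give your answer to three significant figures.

3.82

Since Vmax cancels, v₂/v₁ = [S]₂(Km+[S]₁) / [S]₁(Km+[S]₂).
= 1.53×(2.57+0.278) / (0.278×(2.57+1.53)) = 4.357/1.140 = 3.82.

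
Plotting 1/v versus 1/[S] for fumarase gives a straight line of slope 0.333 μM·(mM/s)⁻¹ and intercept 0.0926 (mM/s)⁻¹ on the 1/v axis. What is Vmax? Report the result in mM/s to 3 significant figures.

The y-intercept of a Lineweaver–Burk plot equals 1/Vmax, so Vmax = 1/0.0926 = 10.8 mM/s.

10.8 mM/s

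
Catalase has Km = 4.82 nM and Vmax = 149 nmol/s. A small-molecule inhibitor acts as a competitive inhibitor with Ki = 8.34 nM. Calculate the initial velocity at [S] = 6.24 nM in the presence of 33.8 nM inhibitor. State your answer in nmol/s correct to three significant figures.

α = 1 + [I]/Ki = 1 + 33.8/8.34 = 5.053.
For a competitive inhibitor, Vmax is unchanged and the apparent Km becomes α·Km: Km,app = 24.4 nM, Vmax,app = 149 nmol/s.
v = Vmax,app·[S]/(Km,app + [S]) = 149 × 6.24/(24.4 + 6.24) = 30.4 nmol/s.

30.4 nmol/s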